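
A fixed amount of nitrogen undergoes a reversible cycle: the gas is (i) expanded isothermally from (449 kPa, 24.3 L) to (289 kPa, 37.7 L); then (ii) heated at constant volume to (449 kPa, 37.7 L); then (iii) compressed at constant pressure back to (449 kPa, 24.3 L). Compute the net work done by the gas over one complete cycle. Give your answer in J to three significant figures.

Leg (i): W = PᵢVᵢ ln(V_f/Vᵢ) = (10911) ln(37.7/24.3) = 4792 J.
Leg (ii): W = 0.
Leg (iii): W = PΔV = (449)(24.3 − 37.7) = -6017 J.
W_net = 4792 − 6017 = -1225 J.

W_net ≈ -1220 J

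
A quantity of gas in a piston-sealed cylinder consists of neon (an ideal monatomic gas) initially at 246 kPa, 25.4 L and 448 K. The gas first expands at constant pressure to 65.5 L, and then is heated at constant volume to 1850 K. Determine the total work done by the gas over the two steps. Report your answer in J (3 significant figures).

Step 1 (isobaric): W = PΔV = (246 kPa)(65.5 − 25.4 L) = 9865 J.
Step 2 (isochoric): W = 0 (constant volume).
W_total = 9865 + 0 = 9865 J.

W_total ≈ 9860 J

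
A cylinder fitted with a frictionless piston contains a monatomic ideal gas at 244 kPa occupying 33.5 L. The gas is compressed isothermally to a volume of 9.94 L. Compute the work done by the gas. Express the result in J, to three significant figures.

Isothermal: W = nRT ln(V₂/V₁) = P₁V₁ ln(V₂/V₁).
P₁V₁ = (244 kPa)(33.5 L) = 8174 J.
W = 8174 × ln(9.94/33.5) = 8174 × -1.215
W_by_gas = -9931 J.

W ≈ -9930 J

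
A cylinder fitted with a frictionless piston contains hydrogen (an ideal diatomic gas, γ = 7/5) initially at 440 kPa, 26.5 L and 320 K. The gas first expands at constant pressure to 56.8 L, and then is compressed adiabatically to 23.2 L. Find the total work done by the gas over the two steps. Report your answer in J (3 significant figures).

W_total ≈ -13600 J

Step 1 (isobaric): W = PΔV = (440 kPa)(56.8 − 26.5 L) = 13332 J.
After step 1: P = 440 kPa, V = 56.8 L, T = 685.9 K.
Step 2 (adiabatic): W = (P₁V₁ − P₂V₂)/(γ−1) = (24992 − 35756)/0.4 = -26909 J.
W_total = 13332 − 26909 = -13577 J.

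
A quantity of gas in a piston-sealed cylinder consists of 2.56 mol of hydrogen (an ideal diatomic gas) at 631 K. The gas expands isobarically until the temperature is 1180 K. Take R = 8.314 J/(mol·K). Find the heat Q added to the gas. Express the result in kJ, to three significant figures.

Q ≈ 40.9 kJ

Isobaric: W = nRΔT = (2.56)(8.314)(549) = 11685 J.
ΔU = nCᵥΔT with Cᵥ = 5R/2: ΔU = (2.56)(20.79)(549) = 29212 J.
Q = ΔU + W = 29212 + 11685 = 40897 J.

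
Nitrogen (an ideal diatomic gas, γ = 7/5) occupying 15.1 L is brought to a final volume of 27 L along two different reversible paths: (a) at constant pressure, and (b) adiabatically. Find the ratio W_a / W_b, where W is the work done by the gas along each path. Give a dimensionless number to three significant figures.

Path (a) isobaric: W = P₁(V₂ − V₁) → W_a/(P₁V₁) = 0.7881.
Path (b) adiabatic: W = P₁V₁(1 − (V₁/V₂)^(γ−1))/(γ−1) → W_b/(P₁V₁) = 0.5185.
W_a / W_b = 0.7881 / 0.5185 = 1.52.

W_a / W_b ≈ 1.52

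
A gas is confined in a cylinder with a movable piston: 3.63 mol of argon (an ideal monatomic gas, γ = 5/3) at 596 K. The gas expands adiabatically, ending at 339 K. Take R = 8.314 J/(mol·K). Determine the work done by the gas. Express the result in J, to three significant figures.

Adiabatic ⇒ Q = 0, so W_by = −ΔU = nCᵥ(T₁ − T₂).
Cᵥ = 3R/2 = 12.47 J/(mol·K).
W = (3.63)(12.47)(596 − 339) = 11634 J.

W ≈ 11600 J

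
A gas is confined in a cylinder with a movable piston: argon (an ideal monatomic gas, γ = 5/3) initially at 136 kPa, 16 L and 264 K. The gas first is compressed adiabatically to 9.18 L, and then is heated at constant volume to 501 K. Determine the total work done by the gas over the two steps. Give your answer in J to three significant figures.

W_total ≈ -1460 J

Step 1 (adiabatic): W = (P₁V₁ − P₂V₂)/(γ−1) = (2176 − 3151)/0.667 = -1463 J.
Step 2 (isochoric): W = 0 (constant volume).
W_total = -1463 + 0 = -1463 J.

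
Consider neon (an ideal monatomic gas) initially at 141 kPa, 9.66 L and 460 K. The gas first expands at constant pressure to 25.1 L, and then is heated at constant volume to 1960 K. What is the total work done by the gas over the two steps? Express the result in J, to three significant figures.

Step 1 (isobaric): W = PΔV = (141 kPa)(25.1 − 9.66 L) = 2177 J.
Step 2 (isochoric): W = 0 (constant volume).
W_total = 2177 + 0 = 2177 J.

W_total ≈ 2180 J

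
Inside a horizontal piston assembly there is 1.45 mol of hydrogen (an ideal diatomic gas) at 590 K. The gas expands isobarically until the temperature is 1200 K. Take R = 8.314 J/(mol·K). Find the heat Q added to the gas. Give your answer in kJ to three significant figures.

Isobaric: W = nRΔT = (1.45)(8.314)(610) = 7354 J.
ΔU = nCᵥΔT with Cᵥ = 5R/2: ΔU = (1.45)(20.79)(610) = 18384 J.
Q = ΔU + W = 18384 + 7354 = 25738 J.

Q ≈ 25.7 kJ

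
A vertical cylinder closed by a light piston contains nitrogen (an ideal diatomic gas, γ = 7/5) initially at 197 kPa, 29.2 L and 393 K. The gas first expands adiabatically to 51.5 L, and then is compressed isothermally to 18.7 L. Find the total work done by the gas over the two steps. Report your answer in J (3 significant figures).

W_total ≈ -1720 J

Step 1 (adiabatic): W = (P₁V₁ − P₂V₂)/(γ−1) = (5752 − 4584)/0.4 = 2920 J.
After step 1: P = 89.02 kPa, V = 51.5 L, T = 313.2 K.
Step 2 (isothermal): W = P₁V₁ ln(V₂/V₁) = (4584) ln(18.7/51.5) = -4644 J.
W_total = 2920 − 4644 = -1724 J.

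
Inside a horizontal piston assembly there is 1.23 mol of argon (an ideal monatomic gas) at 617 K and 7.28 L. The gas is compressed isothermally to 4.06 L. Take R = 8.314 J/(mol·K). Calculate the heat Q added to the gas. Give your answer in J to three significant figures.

Isothermal ⇒ ΔU = 0, so Q = W = nRT ln(V₂/V₁).
Q = (1.23)(8.314)(617) ln(4.06/7.28) = 6310 × -0.5839 = -3684 J.

Q ≈ -3680 J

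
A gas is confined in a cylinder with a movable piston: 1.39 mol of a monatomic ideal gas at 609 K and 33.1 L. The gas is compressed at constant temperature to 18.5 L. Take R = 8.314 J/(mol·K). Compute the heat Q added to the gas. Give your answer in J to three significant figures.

Q ≈ -4090 J

Isothermal ⇒ ΔU = 0, so Q = W = nRT ln(V₂/V₁).
Q = (1.39)(8.314)(609) ln(18.5/33.1) = 7038 × -0.5818 = -4094 J.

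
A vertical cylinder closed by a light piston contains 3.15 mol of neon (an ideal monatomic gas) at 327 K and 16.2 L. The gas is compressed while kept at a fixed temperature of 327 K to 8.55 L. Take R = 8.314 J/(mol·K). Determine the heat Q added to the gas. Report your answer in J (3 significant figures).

Isothermal ⇒ ΔU = 0, so Q = W = nRT ln(V₂/V₁).
Q = (3.15)(8.314)(327) ln(8.55/16.2) = 8564 × -0.6391 = -5473 J.

Q ≈ -5470 J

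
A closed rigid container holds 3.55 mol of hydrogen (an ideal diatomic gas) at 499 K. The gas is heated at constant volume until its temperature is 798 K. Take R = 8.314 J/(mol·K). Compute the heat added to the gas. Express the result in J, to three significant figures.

Constant volume ⇒ W = 0, so Q = ΔU = nCᵥΔT with Cᵥ = 5R/2 = 20.79 J/(mol·K).
ΔU = (3.55)(20.79)(798 − 499) = 22062 J.

Q ≈ 22100 J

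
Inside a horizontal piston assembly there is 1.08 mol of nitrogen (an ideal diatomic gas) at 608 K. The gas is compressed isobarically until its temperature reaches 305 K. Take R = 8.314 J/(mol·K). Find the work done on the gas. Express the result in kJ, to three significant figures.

Isobaric: W = P ΔV = nR ΔT.
W = (1.08)(8.314)(305 − 608) = -2721 J.
Work on gas = −W_by = 2721 J.

W ≈ 2.72 kJ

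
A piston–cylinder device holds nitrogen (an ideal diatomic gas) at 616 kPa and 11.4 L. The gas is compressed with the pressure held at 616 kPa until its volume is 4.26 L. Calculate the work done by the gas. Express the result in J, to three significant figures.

Isobaric: W = P ΔV.
W = (616 kPa)(4.26 − 11.4 L) = (616)(-7.14) = -4398 J.

W ≈ -4400 J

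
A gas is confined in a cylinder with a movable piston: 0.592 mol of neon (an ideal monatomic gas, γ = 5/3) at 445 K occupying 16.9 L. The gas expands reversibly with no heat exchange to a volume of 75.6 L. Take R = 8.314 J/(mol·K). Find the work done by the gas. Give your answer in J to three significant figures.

Adiabatic: TV^(γ−1) = const with γ = 5/3.
T₂ = T₁ (V₁/V₂)^(γ−1) = 445 × (16.9/75.6)^0.667 = 445 × 0.3683 = 163.9 K.
W_by = nCᵥ(T₁ − T₂) = (0.592)(12.47)(445 − 163.9) = 2075 J.

W ≈ 2080 J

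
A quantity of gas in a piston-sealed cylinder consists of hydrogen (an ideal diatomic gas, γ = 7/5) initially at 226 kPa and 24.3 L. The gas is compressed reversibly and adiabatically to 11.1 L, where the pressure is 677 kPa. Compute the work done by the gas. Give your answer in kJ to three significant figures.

Adiabatic: W = (P₁V₁ − P₂V₂)/(γ − 1) with γ = 7/5.
P₁V₁ = 5492 J, P₂V₂ = 7515 J.
W = (5492 − 7515) / 0.4 = -5057 J.

W ≈ -5.06 kJ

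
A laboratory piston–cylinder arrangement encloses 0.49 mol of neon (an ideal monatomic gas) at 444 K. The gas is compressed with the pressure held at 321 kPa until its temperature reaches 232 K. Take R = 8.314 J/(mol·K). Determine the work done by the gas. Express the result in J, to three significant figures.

W ≈ -864 J

Isobaric: W = P ΔV = nR ΔT.
W = (0.49)(8.314)(232 − 444) = -863.7 J.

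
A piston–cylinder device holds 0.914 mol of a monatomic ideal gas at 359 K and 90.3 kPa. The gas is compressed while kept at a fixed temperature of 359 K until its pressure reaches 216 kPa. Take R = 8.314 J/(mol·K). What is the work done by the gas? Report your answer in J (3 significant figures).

Isothermal process: W = nRT ln(V₂/V₁) = nRT ln(P₁/P₂).
W = (0.914)(8.314)(359) × ln(90.3/216)
  = 2728 × ln(0.4181) = 2728 × -0.8721
W_by_gas = -2379 J.

W ≈ -2380 J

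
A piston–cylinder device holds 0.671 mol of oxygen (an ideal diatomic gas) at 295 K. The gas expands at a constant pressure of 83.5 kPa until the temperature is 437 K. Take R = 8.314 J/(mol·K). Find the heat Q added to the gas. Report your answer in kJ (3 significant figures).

Isobaric: W = nRΔT = (0.671)(8.314)(142) = 792.2 J.
ΔU = nCᵥΔT with Cᵥ = 5R/2: ΔU = (0.671)(20.79)(142) = 1980 J.
Q = ΔU + W = 1980 + 792.2 = 2773 J.

Q ≈ 2.77 kJ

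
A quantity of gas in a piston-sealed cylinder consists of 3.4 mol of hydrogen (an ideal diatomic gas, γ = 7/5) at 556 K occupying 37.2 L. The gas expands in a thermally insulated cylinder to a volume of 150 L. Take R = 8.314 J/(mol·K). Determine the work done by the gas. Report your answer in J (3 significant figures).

Adiabatic: TV^(γ−1) = const with γ = 7/5.
T₂ = T₁ (V₁/V₂)^(γ−1) = 556 × (37.2/150)^0.4 = 556 × 0.5725 = 318.3 K.
W_by = nCᵥ(T₁ − T₂) = (3.4)(20.79)(556 − 318.3) = 16797 J.

W ≈ 16800 J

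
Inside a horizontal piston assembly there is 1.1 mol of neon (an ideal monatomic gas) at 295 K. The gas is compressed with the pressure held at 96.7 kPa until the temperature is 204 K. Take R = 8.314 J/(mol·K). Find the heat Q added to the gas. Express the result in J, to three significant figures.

Isobaric: W = nRΔT = (1.1)(8.314)(-91) = -832.2 J.
ΔU = nCᵥΔT with Cᵥ = 3R/2: ΔU = (1.1)(12.47)(-91) = -1248 J.
Q = ΔU + W = -1248 − 832.2 = -2081 J.

Q ≈ -2080 J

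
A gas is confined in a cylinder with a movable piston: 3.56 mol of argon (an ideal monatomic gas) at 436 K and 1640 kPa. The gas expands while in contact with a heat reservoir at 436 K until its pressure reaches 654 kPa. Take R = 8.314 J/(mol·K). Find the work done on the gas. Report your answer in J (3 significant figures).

Isothermal process: W = nRT ln(V₂/V₁) = nRT ln(P₁/P₂).
W = (3.56)(8.314)(436) × ln(1640/654)
  = 12905 × ln(2.508) = 12905 × 0.9193
W_by_gas = 11864 J; work on gas = −W_by = -11864 J.

W ≈ -11900 J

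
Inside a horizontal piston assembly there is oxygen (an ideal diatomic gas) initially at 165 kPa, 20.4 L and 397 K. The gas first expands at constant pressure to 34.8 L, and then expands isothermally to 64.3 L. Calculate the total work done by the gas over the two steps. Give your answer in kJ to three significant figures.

W_total ≈ 5.90 kJ

Step 1 (isobaric): W = PΔV = (165 kPa)(34.8 − 20.4 L) = 2376 J.
After step 1: P = 165 kPa, V = 34.8 L, T = 677.2 K.
Step 2 (isothermal): W = P₁V₁ ln(V₂/V₁) = (5742) ln(64.3/34.8) = 3525 J.
W_total = 2376 + 3525 = 5901 J.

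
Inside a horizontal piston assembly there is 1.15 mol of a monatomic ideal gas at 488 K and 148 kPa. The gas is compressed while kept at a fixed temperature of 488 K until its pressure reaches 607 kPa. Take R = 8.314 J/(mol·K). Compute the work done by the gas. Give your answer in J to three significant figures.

Isothermal process: W = nRT ln(V₂/V₁) = nRT ln(P₁/P₂).
W = (1.15)(8.314)(488) × ln(148/607)
  = 4666 × ln(0.2438) = 4666 × -1.411
W_by_gas = -6585 J.

W ≈ -6580 J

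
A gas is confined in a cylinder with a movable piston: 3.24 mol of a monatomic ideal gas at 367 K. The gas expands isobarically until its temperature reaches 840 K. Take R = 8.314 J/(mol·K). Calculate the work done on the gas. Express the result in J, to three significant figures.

Isobaric: W = P ΔV = nR ΔT.
W = (3.24)(8.314)(840 − 367) = 12741 J.
Work on gas = −W_by = -12741 J.

W ≈ -12700 J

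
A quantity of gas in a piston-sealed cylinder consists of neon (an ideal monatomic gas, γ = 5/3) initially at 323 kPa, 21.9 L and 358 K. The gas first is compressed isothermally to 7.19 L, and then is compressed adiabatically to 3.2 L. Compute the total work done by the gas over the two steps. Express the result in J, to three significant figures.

Step 1 (isothermal): W = P₁V₁ ln(V₂/V₁) = (7074) ln(7.19/21.9) = -7879 J.
After step 1: P = 983.8 kPa, V = 7.19 L, T = 358 K.
Step 2 (adiabatic): W = (P₁V₁ − P₂V₂)/(γ−1) = (7074 − 12135)/0.667 = -7592 J.
W_total = -7879 − 7592 = -15470 J.

W_total ≈ -15500 J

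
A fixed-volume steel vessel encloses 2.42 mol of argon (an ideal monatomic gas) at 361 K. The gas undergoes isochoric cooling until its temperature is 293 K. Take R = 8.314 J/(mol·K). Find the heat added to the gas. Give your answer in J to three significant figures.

Constant volume ⇒ W = 0, so Q = ΔU = nCᵥΔT with Cᵥ = 3R/2 = 12.47 J/(mol·K).
ΔU = (2.42)(12.47)(293 − 361) = -2052 J.

Q ≈ -2050 J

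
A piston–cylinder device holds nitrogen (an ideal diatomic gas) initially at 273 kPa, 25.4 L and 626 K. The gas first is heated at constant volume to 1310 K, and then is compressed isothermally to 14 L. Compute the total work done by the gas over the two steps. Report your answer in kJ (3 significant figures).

W_total ≈ -8.64 kJ

Step 1 (isochoric): W = 0 (constant volume).
After step 1: P = 571.3 kPa (V unchanged).
Step 2 (isothermal): W = P₁V₁ ln(V₂/V₁) = (14511) ln(14/25.4) = -8644 J.
W_total = 0 − 8644 = -8644 J.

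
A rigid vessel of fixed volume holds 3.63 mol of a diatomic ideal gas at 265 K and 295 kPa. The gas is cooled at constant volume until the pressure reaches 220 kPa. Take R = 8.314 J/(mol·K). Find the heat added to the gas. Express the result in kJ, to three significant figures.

Constant volume ⇒ W = 0, so Q = ΔU = nCᵥΔT with Cᵥ = 5R/2 = 20.79 J/(mol·K).
At constant V, T₂/T₁ = P₂/P₁ ⇒ ΔT = T₁(P₂/P₁ − 1) = 265·(220/295 − 1) = -67.37 K.
ΔU = (3.63)(20.79)(-67.37) = -5083 J.

Q ≈ -5.08 kJ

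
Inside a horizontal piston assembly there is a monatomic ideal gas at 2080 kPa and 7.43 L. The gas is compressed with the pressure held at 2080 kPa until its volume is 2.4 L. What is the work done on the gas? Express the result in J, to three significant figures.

W ≈ 10500 J

Isobaric: W = P ΔV.
W = (2080 kPa)(2.4 − 7.43 L) = (2080)(-5.03) = -10462 J.
Work on gas = −W_by = 10462 J.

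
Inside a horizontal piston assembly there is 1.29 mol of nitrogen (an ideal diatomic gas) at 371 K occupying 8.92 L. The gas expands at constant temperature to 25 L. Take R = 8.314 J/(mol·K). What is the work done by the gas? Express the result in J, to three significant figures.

Isothermal: W = nRT ln(V₂/V₁).
W = (1.29)(8.314)(371) × ln(25/8.92)
  = 3979 × 1.031
W_by_gas = 4101 J.

W ≈ 4100 J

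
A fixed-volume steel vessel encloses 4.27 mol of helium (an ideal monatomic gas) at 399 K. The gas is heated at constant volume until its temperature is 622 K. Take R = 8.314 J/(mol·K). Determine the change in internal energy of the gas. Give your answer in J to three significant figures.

ΔU ≈ 11900 J

Constant volume ⇒ W = 0, so Q = ΔU = nCᵥΔT with Cᵥ = 3R/2 = 12.47 J/(mol·K).
ΔU = (4.27)(12.47)(622 − 399) = 11875 J.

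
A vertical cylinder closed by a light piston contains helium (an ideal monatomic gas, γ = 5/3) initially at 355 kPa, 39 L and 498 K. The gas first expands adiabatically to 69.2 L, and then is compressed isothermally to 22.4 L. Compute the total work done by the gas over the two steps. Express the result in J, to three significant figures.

W_total ≈ -4060 J

Step 1 (adiabatic): W = (P₁V₁ − P₂V₂)/(γ−1) = (13845 − 9446)/0.667 = 6598 J.
After step 1: P = 136.5 kPa, V = 69.2 L, T = 339.8 K.
Step 2 (isothermal): W = P₁V₁ ln(V₂/V₁) = (9446) ln(22.4/69.2) = -10655 J.
W_total = 6598 − 10655 = -4057 J.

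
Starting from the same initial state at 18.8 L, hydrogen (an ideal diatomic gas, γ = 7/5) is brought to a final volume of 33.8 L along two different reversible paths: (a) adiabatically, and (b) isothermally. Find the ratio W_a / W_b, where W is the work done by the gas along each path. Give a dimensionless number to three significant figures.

Path (a) adiabatic: W = P₁V₁(1 − (V₁/V₂)^(γ−1))/(γ−1) → W_a/(P₁V₁) = 0.5229.
Path (b) isothermal: W = P₁V₁ ln(V₂/V₁) → W_b/(P₁V₁) = 0.5866.
W_a / W_b = 0.5229 / 0.5866 = 0.8913.

W_a / W_b ≈ 0.891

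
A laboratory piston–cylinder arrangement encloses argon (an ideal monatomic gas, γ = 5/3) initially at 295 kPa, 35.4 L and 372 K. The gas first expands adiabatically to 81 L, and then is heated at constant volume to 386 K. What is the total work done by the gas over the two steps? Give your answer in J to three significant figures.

Step 1 (adiabatic): W = (P₁V₁ − P₂V₂)/(γ−1) = (10443 − 6014)/0.667 = 6643 J.
Step 2 (isochoric): W = 0 (constant volume).
W_total = 6643 + 0 = 6643 J.

W_total ≈ 6640 J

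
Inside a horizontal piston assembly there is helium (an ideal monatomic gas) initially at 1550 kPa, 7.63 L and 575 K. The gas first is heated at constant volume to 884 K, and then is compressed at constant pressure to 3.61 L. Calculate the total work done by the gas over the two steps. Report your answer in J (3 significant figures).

Step 1 (isochoric): W = 0 (constant volume).
After step 1: P = 2383 kPa (V unchanged).
Step 2 (isobaric): W = PΔV = (2383 kPa)(3.61 − 7.63 L) = -9579 J.
W_total = 0 − 9579 = -9579 J.

W_total ≈ -9580 J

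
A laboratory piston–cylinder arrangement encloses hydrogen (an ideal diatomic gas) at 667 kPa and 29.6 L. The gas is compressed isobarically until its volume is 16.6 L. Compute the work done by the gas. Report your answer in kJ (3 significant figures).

Isobaric: W = P ΔV.
W = (667 kPa)(16.6 − 29.6 L) = (667)(-13) = -8671 J.

W ≈ -8.67 kJ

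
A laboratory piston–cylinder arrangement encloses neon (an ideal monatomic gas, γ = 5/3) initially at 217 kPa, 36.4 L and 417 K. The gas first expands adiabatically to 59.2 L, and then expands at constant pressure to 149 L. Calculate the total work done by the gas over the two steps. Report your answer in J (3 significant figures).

W_total ≈ 11900 J

Step 1 (adiabatic): W = (P₁V₁ − P₂V₂)/(γ−1) = (7899 − 5711)/0.667 = 3281 J.
After step 1: P = 96.48 kPa, V = 59.2 L, T = 301.5 K.
Step 2 (isobaric): W = PΔV = (96.48 kPa)(149 − 59.2 L) = 8664 J.
W_total = 3281 + 8664 = 11945 J.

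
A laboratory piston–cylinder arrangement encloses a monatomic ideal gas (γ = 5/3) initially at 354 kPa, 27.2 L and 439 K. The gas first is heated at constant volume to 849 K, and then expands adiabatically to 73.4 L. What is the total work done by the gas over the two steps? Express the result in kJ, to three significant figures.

W_total ≈ 13.5 kJ

Step 1 (isochoric): W = 0 (constant volume).
After step 1: P = 684.6 kPa (V unchanged).
Step 2 (adiabatic): W = (P₁V₁ − P₂V₂)/(γ−1) = (18622 − 9607)/0.667 = 13521 J.
W_total = 0 + 13521 = 13521 J.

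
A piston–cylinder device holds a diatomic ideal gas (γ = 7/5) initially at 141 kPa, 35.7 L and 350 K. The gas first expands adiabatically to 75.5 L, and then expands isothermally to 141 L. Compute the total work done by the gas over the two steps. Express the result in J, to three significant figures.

Step 1 (adiabatic): W = (P₁V₁ − P₂V₂)/(γ−1) = (5034 − 3731)/0.4 = 3258 J.
After step 1: P = 49.41 kPa, V = 75.5 L, T = 259.4 K.
Step 2 (isothermal): W = P₁V₁ ln(V₂/V₁) = (3731) ln(141/75.5) = 2330 J.
W_total = 3258 + 2330 = 5588 J.

W_total ≈ 5590 J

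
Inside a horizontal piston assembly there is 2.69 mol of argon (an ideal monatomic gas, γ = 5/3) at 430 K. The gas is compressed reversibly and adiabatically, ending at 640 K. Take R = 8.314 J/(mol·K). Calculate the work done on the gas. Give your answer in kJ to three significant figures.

W ≈ 7.04 kJ

Adiabatic ⇒ Q = 0, so W_by = −ΔU = nCᵥ(T₁ − T₂).
Cᵥ = 3R/2 = 12.47 J/(mol·K).
W = (2.69)(12.47)(430 − 640) = -7045 J.
Work on gas = −W_by = 7045 J.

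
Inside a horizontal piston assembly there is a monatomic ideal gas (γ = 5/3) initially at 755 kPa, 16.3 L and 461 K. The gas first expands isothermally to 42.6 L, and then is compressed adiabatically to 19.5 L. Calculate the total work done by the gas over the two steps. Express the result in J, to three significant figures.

W_total ≈ -797 J

Step 1 (isothermal): W = P₁V₁ ln(V₂/V₁) = (12306) ln(42.6/16.3) = 11823 J.
After step 1: P = 288.9 kPa, V = 42.6 L, T = 461 K.
Step 2 (adiabatic): W = (P₁V₁ − P₂V₂)/(γ−1) = (12306 − 20720)/0.667 = -12620 J.
W_total = 11823 − 12620 = -797.2 J.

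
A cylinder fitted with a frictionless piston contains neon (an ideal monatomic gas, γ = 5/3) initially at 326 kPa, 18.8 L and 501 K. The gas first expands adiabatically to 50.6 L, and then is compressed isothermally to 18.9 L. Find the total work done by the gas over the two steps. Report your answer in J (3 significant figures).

W_total ≈ 1320 J

Step 1 (adiabatic): W = (P₁V₁ − P₂V₂)/(γ−1) = (6129 − 3167)/0.667 = 4442 J.
After step 1: P = 62.6 kPa, V = 50.6 L, T = 258.9 K.
Step 2 (isothermal): W = P₁V₁ ln(V₂/V₁) = (3167) ln(18.9/50.6) = -3119 J.
W_total = 4442 − 3119 = 1323 J.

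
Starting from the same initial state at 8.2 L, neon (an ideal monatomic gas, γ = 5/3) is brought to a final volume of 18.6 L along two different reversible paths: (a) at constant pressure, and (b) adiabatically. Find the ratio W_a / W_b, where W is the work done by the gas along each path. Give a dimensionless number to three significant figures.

W_a / W_b ≈ 2.01

Path (a) isobaric: W = P₁(V₂ − V₁) → W_a/(P₁V₁) = 1.268.
Path (b) adiabatic: W = P₁V₁(1 − (V₁/V₂)^(γ−1))/(γ−1) → W_b/(P₁V₁) = 0.6311.
W_a / W_b = 1.268 / 0.6311 = 2.01.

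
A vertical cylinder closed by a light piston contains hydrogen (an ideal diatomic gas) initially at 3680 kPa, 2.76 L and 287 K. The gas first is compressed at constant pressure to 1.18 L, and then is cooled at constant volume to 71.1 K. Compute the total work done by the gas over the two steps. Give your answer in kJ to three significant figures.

Step 1 (isobaric): W = PΔV = (3680 kPa)(1.18 − 2.76 L) = -5814 J.
Step 2 (isochoric): W = 0 (constant volume).
W_total = -5814 + 0 = -5814 J.

W_total ≈ -5.81 kJ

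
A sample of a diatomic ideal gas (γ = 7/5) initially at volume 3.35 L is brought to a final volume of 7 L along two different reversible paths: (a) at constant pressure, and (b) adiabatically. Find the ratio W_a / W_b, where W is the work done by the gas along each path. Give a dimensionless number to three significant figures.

Path (a) isobaric: W = P₁(V₂ − V₁) → W_a/(P₁V₁) = 1.09.
Path (b) adiabatic: W = P₁V₁(1 − (V₁/V₂)^(γ−1))/(γ−1) → W_b/(P₁V₁) = 0.6383.
W_a / W_b = 1.09 / 0.6383 = 1.707.

W_a / W_b ≈ 1.71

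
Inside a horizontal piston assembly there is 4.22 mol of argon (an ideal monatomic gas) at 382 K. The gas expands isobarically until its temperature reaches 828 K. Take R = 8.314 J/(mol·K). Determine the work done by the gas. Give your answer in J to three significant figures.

W ≈ 15600 J

Isobaric: W = P ΔV = nR ΔT.
W = (4.22)(8.314)(828 − 382) = 15648 J.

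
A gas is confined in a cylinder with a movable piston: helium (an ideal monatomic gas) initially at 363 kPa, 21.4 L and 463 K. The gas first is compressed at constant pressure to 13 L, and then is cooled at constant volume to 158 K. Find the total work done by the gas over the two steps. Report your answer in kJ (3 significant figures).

W_total ≈ -3.05 kJ

Step 1 (isobaric): W = PΔV = (363 kPa)(13 − 21.4 L) = -3049 J.
Step 2 (isochoric): W = 0 (constant volume).
W_total = -3049 + 0 = -3049 J.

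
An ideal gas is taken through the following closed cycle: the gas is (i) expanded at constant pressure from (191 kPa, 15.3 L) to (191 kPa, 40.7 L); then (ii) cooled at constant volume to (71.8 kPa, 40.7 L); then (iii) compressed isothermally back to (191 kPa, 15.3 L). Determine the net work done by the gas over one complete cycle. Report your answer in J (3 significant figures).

W_net ≈ 1990 J

Leg (i): W = PΔV = (191)(40.7 − 15.3) = 4851 J.
Leg (ii): W = 0.
Leg (iii): W = PᵢVᵢ ln(V_f/Vᵢ) = (2922) ln(15.3/40.7) = -2859 J.
W_net = 4851 − 2859 = 1992 J.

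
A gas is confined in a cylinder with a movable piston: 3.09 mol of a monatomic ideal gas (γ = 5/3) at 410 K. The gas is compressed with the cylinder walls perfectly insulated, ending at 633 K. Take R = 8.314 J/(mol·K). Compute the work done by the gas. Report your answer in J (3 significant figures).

W ≈ -8590 J

Adiabatic ⇒ Q = 0, so W_by = −ΔU = nCᵥ(T₁ − T₂).
Cᵥ = 3R/2 = 12.47 J/(mol·K).
W = (3.09)(12.47)(410 − 633) = -8593 J.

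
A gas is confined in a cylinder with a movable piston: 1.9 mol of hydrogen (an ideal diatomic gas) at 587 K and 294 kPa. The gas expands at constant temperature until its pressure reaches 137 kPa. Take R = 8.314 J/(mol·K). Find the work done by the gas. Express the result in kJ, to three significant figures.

W ≈ 7.08 kJ

Isothermal process: W = nRT ln(V₂/V₁) = nRT ln(P₁/P₂).
W = (1.9)(8.314)(587) × ln(294/137)
  = 9273 × ln(2.146) = 9273 × 0.7636
W_by_gas = 7081 J.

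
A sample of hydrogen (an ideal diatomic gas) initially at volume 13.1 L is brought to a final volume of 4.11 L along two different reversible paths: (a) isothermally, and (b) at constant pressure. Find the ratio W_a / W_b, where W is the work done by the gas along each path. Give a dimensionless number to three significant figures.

W_a / W_b ≈ 1.69

Path (a) isothermal: W = P₁V₁ ln(V₂/V₁) → W_a/(P₁V₁) = -1.159.
Path (b) isobaric: W = P₁(V₂ − V₁) → W_b/(P₁V₁) = -0.6863.
W_a / W_b = -1.159 / -0.6863 = 1.689.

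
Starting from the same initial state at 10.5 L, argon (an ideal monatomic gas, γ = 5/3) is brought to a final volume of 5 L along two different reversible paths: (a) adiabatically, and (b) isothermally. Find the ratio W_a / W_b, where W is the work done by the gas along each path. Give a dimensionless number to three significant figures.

W_a / W_b ≈ 1.29

Path (a) adiabatic: W = P₁V₁(1 − (V₁/V₂)^(γ−1))/(γ−1) → W_a/(P₁V₁) = -0.9598.
Path (b) isothermal: W = P₁V₁ ln(V₂/V₁) → W_b/(P₁V₁) = -0.7419.
W_a / W_b = -0.9598 / -0.7419 = 1.294.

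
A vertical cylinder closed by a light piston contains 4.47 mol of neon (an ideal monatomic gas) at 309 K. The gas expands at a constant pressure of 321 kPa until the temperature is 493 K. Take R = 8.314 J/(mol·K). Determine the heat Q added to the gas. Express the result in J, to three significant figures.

Isobaric: W = nRΔT = (4.47)(8.314)(184) = 6838 J.
ΔU = nCᵥΔT with Cᵥ = 3R/2: ΔU = (4.47)(12.47)(184) = 10257 J.
Q = ΔU + W = 10257 + 6838 = 17095 J.

Q ≈ 17100 J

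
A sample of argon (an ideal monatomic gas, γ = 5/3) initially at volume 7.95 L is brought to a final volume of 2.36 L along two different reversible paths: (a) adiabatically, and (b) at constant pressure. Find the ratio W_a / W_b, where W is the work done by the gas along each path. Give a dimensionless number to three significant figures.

Path (a) adiabatic: W = P₁V₁(1 − (V₁/V₂)^(γ−1))/(γ−1) → W_a/(P₁V₁) = -1.871.
Path (b) isobaric: W = P₁(V₂ − V₁) → W_b/(P₁V₁) = -0.7031.
W_a / W_b = -1.871 / -0.7031 = 2.661.

W_a / W_b ≈ 2.66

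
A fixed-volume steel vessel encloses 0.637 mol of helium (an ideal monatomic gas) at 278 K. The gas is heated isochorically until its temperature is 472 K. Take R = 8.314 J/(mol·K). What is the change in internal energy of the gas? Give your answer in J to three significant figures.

Constant volume ⇒ W = 0, so Q = ΔU = nCᵥΔT with Cᵥ = 3R/2 = 12.47 J/(mol·K).
ΔU = (0.637)(12.47)(472 − 278) = 1541 J.

ΔU ≈ 1540 J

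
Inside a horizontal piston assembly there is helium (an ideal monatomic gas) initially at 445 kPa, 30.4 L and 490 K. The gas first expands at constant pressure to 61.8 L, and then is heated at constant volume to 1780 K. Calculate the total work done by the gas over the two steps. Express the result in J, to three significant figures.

Step 1 (isobaric): W = PΔV = (445 kPa)(61.8 − 30.4 L) = 13973 J.
Step 2 (isochoric): W = 0 (constant volume).
W_total = 13973 + 0 = 13973 J.

W_total ≈ 14000 J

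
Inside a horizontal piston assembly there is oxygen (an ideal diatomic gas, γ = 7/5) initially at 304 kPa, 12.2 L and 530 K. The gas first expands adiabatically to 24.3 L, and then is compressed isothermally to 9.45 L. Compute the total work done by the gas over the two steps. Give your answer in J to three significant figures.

W_total ≈ -425 J

Step 1 (adiabatic): W = (P₁V₁ − P₂V₂)/(γ−1) = (3709 − 2815)/0.4 = 2234 J.
After step 1: P = 115.9 kPa, V = 24.3 L, T = 402.3 K.
Step 2 (isothermal): W = P₁V₁ ln(V₂/V₁) = (2815) ln(9.45/24.3) = -2659 J.
W_total = 2234 − 2659 = -425.4 J.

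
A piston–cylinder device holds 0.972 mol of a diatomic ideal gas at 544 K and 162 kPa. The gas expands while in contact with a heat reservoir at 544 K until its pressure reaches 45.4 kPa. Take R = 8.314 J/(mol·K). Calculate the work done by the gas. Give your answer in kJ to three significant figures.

Isothermal process: W = nRT ln(V₂/V₁) = nRT ln(P₁/P₂).
W = (0.972)(8.314)(544) × ln(162/45.4)
  = 4396 × ln(3.568) = 4396 × 1.272
W_by_gas = 5592 J.

W ≈ 5.59 kJ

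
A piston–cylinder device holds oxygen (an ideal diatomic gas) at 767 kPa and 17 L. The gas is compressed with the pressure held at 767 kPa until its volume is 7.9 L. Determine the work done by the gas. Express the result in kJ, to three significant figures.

Isobaric: W = P ΔV.
W = (767 kPa)(7.9 − 17 L) = (767)(-9.1) = -6980 J.

W ≈ -6.98 kJ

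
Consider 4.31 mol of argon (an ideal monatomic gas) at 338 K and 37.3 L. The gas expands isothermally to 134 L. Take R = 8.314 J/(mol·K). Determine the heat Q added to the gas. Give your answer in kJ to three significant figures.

Q ≈ 15.5 kJ

Isothermal ⇒ ΔU = 0, so Q = W = nRT ln(V₂/V₁).
Q = (4.31)(8.314)(338) ln(134/37.3) = 12112 × 1.279 = 15489 J.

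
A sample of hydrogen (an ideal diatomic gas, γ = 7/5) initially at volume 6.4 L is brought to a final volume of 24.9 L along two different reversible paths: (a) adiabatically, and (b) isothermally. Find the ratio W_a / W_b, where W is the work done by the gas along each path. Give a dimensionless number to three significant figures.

W_a / W_b ≈ 0.771

Path (a) adiabatic: W = P₁V₁(1 − (V₁/V₂)^(γ−1))/(γ−1) → W_a/(P₁V₁) = 1.048.
Path (b) isothermal: W = P₁V₁ ln(V₂/V₁) → W_b/(P₁V₁) = 1.359.
W_a / W_b = 1.048 / 1.359 = 0.7715.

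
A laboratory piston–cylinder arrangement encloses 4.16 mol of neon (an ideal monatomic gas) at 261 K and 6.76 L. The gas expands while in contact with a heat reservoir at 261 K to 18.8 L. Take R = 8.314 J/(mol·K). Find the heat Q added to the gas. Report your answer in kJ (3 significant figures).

Isothermal ⇒ ΔU = 0, so Q = W = nRT ln(V₂/V₁).
Q = (4.16)(8.314)(261) ln(18.8/6.76) = 9027 × 1.023 = 9233 J.

Q ≈ 9.23 kJ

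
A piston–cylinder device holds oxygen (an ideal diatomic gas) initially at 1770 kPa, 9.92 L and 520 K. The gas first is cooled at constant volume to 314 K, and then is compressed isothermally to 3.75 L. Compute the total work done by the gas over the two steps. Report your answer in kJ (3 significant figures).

Step 1 (isochoric): W = 0 (constant volume).
After step 1: P = 1069 kPa (V unchanged).
Step 2 (isothermal): W = P₁V₁ ln(V₂/V₁) = (10603) ln(3.75/9.92) = -10314 J.
W_total = 0 − 10314 = -10314 J.

W_total ≈ -10.3 kJ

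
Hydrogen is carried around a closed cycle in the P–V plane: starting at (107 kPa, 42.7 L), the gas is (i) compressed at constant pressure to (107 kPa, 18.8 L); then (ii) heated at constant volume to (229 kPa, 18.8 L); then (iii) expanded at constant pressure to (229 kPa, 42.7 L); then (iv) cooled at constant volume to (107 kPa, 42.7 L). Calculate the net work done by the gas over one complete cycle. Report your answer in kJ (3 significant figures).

Constant-volume legs do no work.
W(i) = (107)(18.8 − 42.7) = -2557 J; W(iii) = (229)(42.7 − 18.8) = 5473 J.
W_net = -2557 + 5473 = 2916 J (the clockwise enclosed area).

W_net ≈ 2.92 kJ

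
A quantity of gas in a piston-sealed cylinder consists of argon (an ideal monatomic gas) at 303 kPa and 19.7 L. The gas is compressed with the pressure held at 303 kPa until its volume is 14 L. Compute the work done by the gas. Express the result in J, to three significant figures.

Isobaric: W = P ΔV.
W = (303 kPa)(14 − 19.7 L) = (303)(-5.7) = -1727 J.

W ≈ -1730 J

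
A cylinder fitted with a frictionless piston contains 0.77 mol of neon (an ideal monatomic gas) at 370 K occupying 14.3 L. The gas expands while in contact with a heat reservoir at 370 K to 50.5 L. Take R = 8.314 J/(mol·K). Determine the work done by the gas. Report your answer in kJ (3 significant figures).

Isothermal: W = nRT ln(V₂/V₁).
W = (0.77)(8.314)(370) × ln(50.5/14.3)
  = 2369 × 1.262
W_by_gas = 2989 J.

W ≈ 2.99 kJ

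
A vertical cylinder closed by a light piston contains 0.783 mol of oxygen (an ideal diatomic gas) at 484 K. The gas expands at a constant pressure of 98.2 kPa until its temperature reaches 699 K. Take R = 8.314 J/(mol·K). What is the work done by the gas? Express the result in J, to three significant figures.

Isobaric: W = P ΔV = nR ΔT.
W = (0.783)(8.314)(699 − 484) = 1400 J.

W ≈ 1400 J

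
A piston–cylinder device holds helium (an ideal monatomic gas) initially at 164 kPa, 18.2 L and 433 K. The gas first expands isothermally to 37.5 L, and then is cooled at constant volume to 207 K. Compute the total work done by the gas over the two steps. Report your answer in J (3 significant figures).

Step 1 (isothermal): W = P₁V₁ ln(V₂/V₁) = (2985) ln(37.5/18.2) = 2158 J.
Step 2 (isochoric): W = 0 (constant volume).
W_total = 2158 + 0 = 2158 J.

W_total ≈ 2160 J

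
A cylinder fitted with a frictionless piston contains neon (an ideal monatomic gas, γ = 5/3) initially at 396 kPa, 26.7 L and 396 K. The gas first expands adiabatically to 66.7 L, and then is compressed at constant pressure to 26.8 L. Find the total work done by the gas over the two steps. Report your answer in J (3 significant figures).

W_total ≈ 3810 J

Step 1 (adiabatic): W = (P₁V₁ − P₂V₂)/(γ−1) = (10573 − 5743)/0.667 = 7245 J.
After step 1: P = 86.1 kPa, V = 66.7 L, T = 215.1 K.
Step 2 (isobaric): W = PΔV = (86.1 kPa)(26.8 − 66.7 L) = -3435 J.
W_total = 7245 − 3435 = 3810 J.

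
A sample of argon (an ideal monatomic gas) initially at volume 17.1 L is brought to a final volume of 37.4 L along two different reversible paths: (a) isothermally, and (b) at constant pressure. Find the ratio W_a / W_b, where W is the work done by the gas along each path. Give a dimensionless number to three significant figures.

Path (a) isothermal: W = P₁V₁ ln(V₂/V₁) → W_a/(P₁V₁) = 0.7826.
Path (b) isobaric: W = P₁(V₂ − V₁) → W_b/(P₁V₁) = 1.187.
W_a / W_b = 0.7826 / 1.187 = 0.6592.

W_a / W_b ≈ 0.659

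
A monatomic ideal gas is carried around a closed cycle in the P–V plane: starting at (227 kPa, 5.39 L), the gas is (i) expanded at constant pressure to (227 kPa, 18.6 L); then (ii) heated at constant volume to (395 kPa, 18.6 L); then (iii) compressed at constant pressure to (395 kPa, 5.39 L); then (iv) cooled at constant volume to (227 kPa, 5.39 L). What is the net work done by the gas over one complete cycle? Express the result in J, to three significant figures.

Constant-volume legs do no work.
W(i) = (227)(18.6 − 5.39) = 2999 J; W(iii) = (395)(5.39 − 18.6) = -5218 J.
W_net = 2999 − 5218 = -2219 J (the counter-clockwise enclosed area).

W_net ≈ -2220 J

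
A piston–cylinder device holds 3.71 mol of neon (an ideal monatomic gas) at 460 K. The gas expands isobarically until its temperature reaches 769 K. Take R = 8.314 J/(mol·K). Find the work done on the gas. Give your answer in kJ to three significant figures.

Isobaric: W = P ΔV = nR ΔT.
W = (3.71)(8.314)(769 − 460) = 9531 J.
Work on gas = −W_by = -9531 J.

W ≈ -9.53 kJ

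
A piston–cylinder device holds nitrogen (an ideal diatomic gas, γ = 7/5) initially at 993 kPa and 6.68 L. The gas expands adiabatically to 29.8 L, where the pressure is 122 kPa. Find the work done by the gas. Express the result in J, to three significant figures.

Adiabatic: W = (P₁V₁ − P₂V₂)/(γ − 1) with γ = 7/5.
P₁V₁ = 6633 J, P₂V₂ = 3636 J.
W = (6633 − 3636) / 0.4 = 7494 J.

W ≈ 7490 J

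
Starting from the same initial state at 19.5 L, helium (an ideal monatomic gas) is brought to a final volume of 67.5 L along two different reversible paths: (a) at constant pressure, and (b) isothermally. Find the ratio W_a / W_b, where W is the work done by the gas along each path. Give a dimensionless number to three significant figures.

W_a / W_b ≈ 1.98

Path (a) isobaric: W = P₁(V₂ − V₁) → W_a/(P₁V₁) = 2.462.
Path (b) isothermal: W = P₁V₁ ln(V₂/V₁) → W_b/(P₁V₁) = 1.242.
W_a / W_b = 2.462 / 1.242 = 1.982.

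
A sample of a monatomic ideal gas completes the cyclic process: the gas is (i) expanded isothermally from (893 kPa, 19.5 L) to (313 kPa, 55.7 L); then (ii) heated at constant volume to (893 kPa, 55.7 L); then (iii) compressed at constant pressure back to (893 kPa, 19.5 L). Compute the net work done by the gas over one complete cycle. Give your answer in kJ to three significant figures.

W_net ≈ -14.0 kJ

Leg (i): W = PᵢVᵢ ln(V_f/Vᵢ) = (17414) ln(55.7/19.5) = 18277 J.
Leg (ii): W = 0.
Leg (iii): W = PΔV = (893)(19.5 − 55.7) = -32327 J.
W_net = 18277 − 32327 = -14050 J.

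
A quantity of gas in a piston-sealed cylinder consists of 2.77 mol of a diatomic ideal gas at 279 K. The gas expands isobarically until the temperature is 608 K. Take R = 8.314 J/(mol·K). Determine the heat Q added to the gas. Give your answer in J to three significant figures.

Isobaric: W = nRΔT = (2.77)(8.314)(329) = 7577 J.
ΔU = nCᵥΔT with Cᵥ = 5R/2: ΔU = (2.77)(20.79)(329) = 18942 J.
Q = ΔU + W = 18942 + 7577 = 26519 J.

Q ≈ 26500 J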